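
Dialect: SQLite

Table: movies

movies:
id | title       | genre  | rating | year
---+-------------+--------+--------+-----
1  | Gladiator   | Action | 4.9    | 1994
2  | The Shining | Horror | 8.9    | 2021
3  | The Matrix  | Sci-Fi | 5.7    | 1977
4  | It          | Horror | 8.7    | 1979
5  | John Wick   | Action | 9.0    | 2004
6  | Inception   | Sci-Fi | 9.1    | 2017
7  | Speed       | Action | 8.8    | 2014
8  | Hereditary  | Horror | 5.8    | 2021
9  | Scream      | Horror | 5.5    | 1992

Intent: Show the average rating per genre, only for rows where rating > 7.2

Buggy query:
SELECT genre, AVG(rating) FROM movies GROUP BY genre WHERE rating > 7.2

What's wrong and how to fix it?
Bug: Row-level WHERE must come before GROUP BY in the clause order

Fix: Place WHERE between FROM and GROUP BY

Corrected query:
SELECT genre, AVG(rating) FROM movies WHERE rating > 7.2 GROUP BY genre

Result:
genre  | AVG(rating)
-------+------------
Action | 8.9        
Horror | 8.8        
Sci-Fi | 9.1        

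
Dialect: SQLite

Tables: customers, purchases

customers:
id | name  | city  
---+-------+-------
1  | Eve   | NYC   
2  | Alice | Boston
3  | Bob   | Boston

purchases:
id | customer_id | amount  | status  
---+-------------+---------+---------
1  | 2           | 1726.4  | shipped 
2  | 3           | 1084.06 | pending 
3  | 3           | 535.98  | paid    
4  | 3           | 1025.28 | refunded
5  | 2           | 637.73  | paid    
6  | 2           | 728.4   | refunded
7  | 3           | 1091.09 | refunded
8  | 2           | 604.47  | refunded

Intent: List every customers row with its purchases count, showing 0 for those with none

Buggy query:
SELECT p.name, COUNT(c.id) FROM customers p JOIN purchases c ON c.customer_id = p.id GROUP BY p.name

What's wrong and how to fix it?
Bug: INNER JOIN drops customers rows that have no matching purchases rows

Fix: Switch to LEFT JOIN to retain unmatched parent rows

Corrected query:
SELECT p.name, COUNT(c.id) FROM customers p LEFT JOIN purchases c ON c.customer_id = p.id GROUP BY p.name

Result:
name  | COUNT(c.id)
------+------------
Alice | 4          
Bob   | 4          
Eve   | 0          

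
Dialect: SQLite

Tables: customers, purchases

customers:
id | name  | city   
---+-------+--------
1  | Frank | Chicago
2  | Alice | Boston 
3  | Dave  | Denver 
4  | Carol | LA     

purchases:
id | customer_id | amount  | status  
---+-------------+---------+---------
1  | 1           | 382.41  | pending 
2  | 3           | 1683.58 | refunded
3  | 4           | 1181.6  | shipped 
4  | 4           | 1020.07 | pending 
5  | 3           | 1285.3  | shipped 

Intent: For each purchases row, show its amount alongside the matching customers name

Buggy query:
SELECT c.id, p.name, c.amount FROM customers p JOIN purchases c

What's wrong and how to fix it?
Bug: Missing join condition: each purchases row is matched to all customers rows instead of just its own

Fix: Add ON c.customer_id = p.id to the JOIN

Corrected query:
SELECT c.id, p.name, c.amount FROM customers p JOIN purchases c ON c.customer_id = p.id

Result:
id | name  | amount 
---+-------+--------
1  | Frank | 382.41 
2  | Dave  | 1683.58
3  | Carol | 1181.6 
4  | Carol | 1020.07
5  | Dave  | 1285.3 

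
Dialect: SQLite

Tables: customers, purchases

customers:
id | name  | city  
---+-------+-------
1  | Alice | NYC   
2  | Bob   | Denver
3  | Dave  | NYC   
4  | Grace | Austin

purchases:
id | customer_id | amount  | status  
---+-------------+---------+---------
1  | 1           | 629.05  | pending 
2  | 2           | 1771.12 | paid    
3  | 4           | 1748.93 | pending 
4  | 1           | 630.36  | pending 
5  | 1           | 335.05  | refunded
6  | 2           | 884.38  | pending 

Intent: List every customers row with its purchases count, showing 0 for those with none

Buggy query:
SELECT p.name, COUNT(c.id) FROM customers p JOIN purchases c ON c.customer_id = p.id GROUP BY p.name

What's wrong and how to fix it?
Bug: INNER JOIN drops customers rows that have no matching purchases rows

Fix: Use LEFT JOIN so parents without children still appear (COUNT(c.id) gives 0)

Corrected query:
SELECT p.name, COUNT(c.id) FROM customers p LEFT JOIN purchases c ON c.customer_id = p.id GROUP BY p.name

Result:
name  | COUNT(c.id)
------+------------
Alice | 3          
Bob   | 2          
Dave  | 0          
Grace | 1          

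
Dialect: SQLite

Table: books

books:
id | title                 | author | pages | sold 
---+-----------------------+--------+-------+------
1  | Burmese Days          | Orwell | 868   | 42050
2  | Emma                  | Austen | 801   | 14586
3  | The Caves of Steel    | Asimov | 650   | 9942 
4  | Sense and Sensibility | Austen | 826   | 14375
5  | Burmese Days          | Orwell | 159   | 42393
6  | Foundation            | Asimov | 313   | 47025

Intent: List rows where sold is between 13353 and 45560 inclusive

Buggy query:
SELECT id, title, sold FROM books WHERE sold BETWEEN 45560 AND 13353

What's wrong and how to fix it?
Bug: The bounds are reversed; BETWEEN a AND b requires a <= b to match anything

Fix: Swap the bounds so the smaller value comes first

Corrected query:
SELECT id, title, sold FROM books WHERE sold BETWEEN 13353 AND 45560

Result:
id | title                 | sold 
---+-----------------------+------
1  | Burmese Days          | 42050
2  | Emma                  | 14586
4  | Sense and Sensibility | 14375
5  | Burmese Days          | 42393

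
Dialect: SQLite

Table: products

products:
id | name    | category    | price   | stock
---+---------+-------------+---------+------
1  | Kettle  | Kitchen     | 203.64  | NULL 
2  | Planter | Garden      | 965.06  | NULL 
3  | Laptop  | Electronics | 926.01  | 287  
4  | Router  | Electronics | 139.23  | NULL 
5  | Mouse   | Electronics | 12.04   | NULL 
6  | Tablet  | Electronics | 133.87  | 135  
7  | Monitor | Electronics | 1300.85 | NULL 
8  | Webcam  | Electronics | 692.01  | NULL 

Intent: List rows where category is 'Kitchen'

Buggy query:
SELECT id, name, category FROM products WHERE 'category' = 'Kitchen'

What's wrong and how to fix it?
Bug: Single quotes denote string literals in SQL; the column name is being compared as a constant string

Fix: Remove the quotes around the column name (or use double quotes for an identifier)

Corrected query:
SELECT id, name, category FROM products WHERE category = 'Kitchen'

Result:
id | name   | category
---+--------+---------
1  | Kettle | Kitchen 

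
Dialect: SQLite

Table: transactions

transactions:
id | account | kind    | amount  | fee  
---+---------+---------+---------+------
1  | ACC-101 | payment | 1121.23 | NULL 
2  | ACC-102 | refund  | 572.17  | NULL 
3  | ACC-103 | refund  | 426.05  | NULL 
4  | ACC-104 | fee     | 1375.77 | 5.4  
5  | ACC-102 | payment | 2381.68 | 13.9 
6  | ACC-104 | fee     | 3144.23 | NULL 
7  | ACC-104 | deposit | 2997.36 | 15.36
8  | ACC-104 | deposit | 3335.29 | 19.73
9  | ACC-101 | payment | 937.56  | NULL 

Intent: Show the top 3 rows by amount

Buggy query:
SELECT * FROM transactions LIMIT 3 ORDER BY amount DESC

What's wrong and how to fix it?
Bug: ORDER BY cannot follow LIMIT; LIMIT is the final clause

Fix: Sort with ORDER BY, then apply LIMIT

Corrected query:
SELECT * FROM transactions ORDER BY amount DESC LIMIT 3

Result:
id | account | kind    | amount  | fee  
---+---------+---------+---------+------
8  | ACC-104 | deposit | 3335.29 | 19.73
6  | ACC-104 | fee     | 3144.23 | NULL 
7  | ACC-104 | deposit | 2997.36 | 15.36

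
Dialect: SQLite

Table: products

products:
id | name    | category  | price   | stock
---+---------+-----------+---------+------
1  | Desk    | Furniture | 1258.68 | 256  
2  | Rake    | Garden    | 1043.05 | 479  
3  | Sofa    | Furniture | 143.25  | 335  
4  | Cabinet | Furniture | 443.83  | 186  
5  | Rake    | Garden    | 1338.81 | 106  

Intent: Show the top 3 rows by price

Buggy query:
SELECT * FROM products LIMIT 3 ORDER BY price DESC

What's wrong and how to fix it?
Bug: LIMIT must come after ORDER BY

Fix: Swap the clauses: ORDER BY first, then LIMIT

Corrected query:
SELECT * FROM products ORDER BY price DESC LIMIT 3

Result:
id | name | category  | price   | stock
---+------+-----------+---------+------
5  | Rake | Garden    | 1338.81 | 106  
1  | Desk | Furniture | 1258.68 | 256  
2  | Rake | Garden    | 1043.05 | 479  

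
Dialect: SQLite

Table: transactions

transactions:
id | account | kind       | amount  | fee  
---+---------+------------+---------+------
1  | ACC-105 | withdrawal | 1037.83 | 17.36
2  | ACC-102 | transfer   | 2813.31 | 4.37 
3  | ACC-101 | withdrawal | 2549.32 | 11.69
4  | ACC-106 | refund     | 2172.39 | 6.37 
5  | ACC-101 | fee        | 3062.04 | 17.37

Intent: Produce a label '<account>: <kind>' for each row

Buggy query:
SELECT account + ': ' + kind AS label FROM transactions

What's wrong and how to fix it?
Bug: '+' is numeric addition; on text columns SQLite converts them to 0 instead of concatenating

Fix: Replace + with || to concatenate text

Corrected query:
SELECT account || ': ' || kind AS label FROM transactions

Result:
label              
-------------------
ACC-105: withdrawal
ACC-102: transfer  
ACC-101: withdrawal
ACC-106: refund    
ACC-101: fee       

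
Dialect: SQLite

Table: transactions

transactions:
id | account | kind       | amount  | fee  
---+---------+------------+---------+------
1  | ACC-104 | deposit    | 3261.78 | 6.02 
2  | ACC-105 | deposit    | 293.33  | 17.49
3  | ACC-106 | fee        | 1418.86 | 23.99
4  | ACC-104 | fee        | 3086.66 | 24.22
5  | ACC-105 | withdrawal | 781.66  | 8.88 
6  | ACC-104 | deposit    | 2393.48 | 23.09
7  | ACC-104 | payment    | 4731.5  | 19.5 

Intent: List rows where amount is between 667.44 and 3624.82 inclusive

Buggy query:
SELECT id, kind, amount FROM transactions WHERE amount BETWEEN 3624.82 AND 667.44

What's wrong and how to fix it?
Bug: The bounds are reversed; BETWEEN a AND b requires a <= b to match anything

Fix: Write BETWEEN 667.44 AND 3624.82

Corrected query:
SELECT id, kind, amount FROM transactions WHERE amount BETWEEN 667.44 AND 3624.82

Result:
id | kind       | amount 
---+------------+--------
1  | deposit    | 3261.78
3  | fee        | 1418.86
4  | fee        | 3086.66
5  | withdrawal | 781.66 
6  | deposit    | 2393.48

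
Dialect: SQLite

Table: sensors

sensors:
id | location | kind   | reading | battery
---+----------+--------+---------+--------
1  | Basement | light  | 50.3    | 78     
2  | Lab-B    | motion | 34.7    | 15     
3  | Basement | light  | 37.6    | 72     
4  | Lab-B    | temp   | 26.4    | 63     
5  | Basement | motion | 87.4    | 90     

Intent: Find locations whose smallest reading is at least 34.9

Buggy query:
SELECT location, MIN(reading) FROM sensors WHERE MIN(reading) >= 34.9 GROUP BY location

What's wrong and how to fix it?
Bug: Aggregates like MIN are computed per group after WHERE runs

Fix: Replace WHERE with HAVING after the GROUP BY

Corrected query:
SELECT location, MIN(reading) FROM sensors GROUP BY location HAVING MIN(reading) >= 34.9

Result:
location | MIN(reading)
---------+-------------
Basement | 37.6        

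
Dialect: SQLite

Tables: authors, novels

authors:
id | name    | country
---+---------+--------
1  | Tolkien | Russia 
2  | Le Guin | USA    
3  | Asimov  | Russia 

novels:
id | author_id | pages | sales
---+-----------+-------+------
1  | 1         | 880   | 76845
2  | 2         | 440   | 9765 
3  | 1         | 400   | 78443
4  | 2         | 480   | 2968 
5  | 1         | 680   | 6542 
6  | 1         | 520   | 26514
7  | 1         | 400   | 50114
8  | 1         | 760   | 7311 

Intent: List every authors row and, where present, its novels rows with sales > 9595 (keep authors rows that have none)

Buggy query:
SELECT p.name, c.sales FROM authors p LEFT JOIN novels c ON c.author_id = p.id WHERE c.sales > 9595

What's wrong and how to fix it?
Bug: A WHERE condition on the right-hand table after LEFT JOIN drops unmatched parents

Fix: Put 'c.sales > 9595' in the JOIN's ON clause instead of WHERE

Corrected query:
SELECT p.name, c.sales FROM authors p LEFT JOIN novels c ON c.author_id = p.id AND c.sales > 9595

Result:
name    | sales
--------+------
Tolkien | 26514
Tolkien | 50114
Tolkien | 76845
Tolkien | 78443
Le Guin | 9765 
Asimov  | NULL 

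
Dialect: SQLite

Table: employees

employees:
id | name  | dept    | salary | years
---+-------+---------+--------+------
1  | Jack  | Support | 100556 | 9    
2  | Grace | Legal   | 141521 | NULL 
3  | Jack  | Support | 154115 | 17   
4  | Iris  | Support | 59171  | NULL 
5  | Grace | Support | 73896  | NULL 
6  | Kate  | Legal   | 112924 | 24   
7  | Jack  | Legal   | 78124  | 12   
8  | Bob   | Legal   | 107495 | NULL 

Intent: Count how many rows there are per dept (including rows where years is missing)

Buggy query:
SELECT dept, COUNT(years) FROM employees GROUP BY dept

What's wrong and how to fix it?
Bug: COUNT(column) counts non-NULL values only; rows with NULL years aren't counted

Fix: Use COUNT(*) to count all rows regardless of NULL

Corrected query:
SELECT dept, COUNT(*) FROM employees GROUP BY dept

Result:
dept    | COUNT(*)
--------+---------
Legal   | 4       
Support | 4       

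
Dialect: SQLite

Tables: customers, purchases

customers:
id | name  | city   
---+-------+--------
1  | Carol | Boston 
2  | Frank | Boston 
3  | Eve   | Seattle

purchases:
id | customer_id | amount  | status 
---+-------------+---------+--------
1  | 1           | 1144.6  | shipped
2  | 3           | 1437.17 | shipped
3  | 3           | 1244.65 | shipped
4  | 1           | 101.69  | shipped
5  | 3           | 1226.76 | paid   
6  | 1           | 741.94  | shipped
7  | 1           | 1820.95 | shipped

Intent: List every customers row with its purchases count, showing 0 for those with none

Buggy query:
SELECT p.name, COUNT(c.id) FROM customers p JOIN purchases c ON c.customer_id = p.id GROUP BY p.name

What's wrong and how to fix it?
Bug: An inner join excludes parents with zero children

Fix: Use LEFT JOIN so parents without children still appear (COUNT(c.id) gives 0)

Corrected query:
SELECT p.name, COUNT(c.id) FROM customers p LEFT JOIN purchases c ON c.customer_id = p.id GROUP BY p.name

Result:
name  | COUNT(c.id)
------+------------
Carol | 4          
Eve   | 3          
Frank | 0          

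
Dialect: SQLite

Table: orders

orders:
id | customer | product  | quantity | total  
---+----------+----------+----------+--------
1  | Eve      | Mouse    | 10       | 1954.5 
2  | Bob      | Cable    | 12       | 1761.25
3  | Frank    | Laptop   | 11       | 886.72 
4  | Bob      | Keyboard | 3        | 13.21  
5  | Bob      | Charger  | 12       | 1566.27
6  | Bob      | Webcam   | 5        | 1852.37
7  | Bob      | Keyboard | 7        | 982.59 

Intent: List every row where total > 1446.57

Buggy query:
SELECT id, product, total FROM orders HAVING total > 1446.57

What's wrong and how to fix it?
Bug: HAVING filters the output of aggregation, but this query has no GROUP BY and no aggregate functions, so SQLite rejects it (HAVING clause on a non-aggregate query); the condition here is per row

Fix: Replace HAVING with WHERE since the condition applies to individual rows

Corrected query:
SELECT id, product, total FROM orders WHERE total > 1446.57

Result:
id | product | total  
---+---------+--------
1  | Mouse   | 1954.5 
2  | Cable   | 1761.25
5  | Charger | 1566.27
6  | Webcam  | 1852.37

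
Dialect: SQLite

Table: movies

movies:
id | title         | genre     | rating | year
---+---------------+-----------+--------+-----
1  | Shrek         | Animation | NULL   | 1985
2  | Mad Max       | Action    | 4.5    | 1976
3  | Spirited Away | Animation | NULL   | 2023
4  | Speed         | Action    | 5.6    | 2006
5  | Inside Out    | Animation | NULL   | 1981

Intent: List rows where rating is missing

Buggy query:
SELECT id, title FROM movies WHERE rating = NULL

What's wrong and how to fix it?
Bug: '= NULL' is always unknown in SQL three-valued logic, so no rows match

Fix: Replace '= NULL' with 'IS NULL'

Corrected query:
SELECT id, title FROM movies WHERE rating IS NULL

Result:
id | title        
---+--------------
1  | Shrek        
3  | Spirited Away
5  | Inside Out   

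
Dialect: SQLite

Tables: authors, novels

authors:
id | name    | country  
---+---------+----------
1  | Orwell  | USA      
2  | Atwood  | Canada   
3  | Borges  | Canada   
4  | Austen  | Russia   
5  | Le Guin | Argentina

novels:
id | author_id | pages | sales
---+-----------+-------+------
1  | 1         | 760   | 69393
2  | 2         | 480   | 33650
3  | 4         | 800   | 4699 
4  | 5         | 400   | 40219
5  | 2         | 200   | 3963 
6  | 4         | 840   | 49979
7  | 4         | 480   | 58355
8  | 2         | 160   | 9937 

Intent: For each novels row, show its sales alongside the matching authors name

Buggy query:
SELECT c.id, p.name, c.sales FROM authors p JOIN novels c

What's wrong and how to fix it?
Bug: Missing join condition: each novels row is matched to all authors rows instead of just its own

Fix: Specify the join condition linking the foreign key to the parent id

Corrected query:
SELECT c.id, p.name, c.sales FROM authors p JOIN novels c ON c.author_id = p.id

Result:
id | name    | sales
---+---------+------
1  | Orwell  | 69393
2  | Atwood  | 33650
3  | Austen  | 4699 
4  | Le Guin | 40219
5  | Atwood  | 3963 
6  | Austen  | 49979
7  | Austen  | 58355
8  | Atwood  | 9937 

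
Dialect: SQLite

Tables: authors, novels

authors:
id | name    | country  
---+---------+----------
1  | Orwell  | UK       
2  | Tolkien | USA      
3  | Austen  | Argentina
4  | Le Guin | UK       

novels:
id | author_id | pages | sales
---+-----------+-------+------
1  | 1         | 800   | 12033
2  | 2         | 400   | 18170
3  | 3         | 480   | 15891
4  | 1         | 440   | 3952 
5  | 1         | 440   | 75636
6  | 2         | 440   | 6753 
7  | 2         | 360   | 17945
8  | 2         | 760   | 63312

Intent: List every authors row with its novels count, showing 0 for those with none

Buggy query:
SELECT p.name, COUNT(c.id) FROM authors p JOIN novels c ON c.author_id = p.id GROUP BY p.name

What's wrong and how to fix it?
Bug: INNER JOIN drops authors rows that have no matching novels rows

Fix: Switch to LEFT JOIN to retain unmatched parent rows

Corrected query:
SELECT p.name, COUNT(c.id) FROM authors p LEFT JOIN novels c ON c.author_id = p.id GROUP BY p.name

Result:
name    | COUNT(c.id)
--------+------------
Austen  | 1          
Le Guin | 0          
Orwell  | 3          
Tolkien | 4          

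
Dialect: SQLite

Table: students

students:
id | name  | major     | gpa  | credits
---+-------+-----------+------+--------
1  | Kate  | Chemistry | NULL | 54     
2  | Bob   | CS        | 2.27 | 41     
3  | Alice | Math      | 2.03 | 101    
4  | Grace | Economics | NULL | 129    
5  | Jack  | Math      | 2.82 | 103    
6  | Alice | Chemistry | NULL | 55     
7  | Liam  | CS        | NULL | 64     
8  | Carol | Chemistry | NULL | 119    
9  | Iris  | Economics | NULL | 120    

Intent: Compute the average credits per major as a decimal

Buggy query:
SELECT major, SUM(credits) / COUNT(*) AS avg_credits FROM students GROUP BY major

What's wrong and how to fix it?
Bug: Both operands are integers, so '/' performs integer division and truncates

Fix: Cast one side to REAL so the division keeps the fractional part

Corrected query:
SELECT major, SUM(credits) * 1.0 / COUNT(*) AS avg_credits FROM students GROUP BY major

Result:
major     | avg_credits
----------+------------
CS        | 52.5       
Chemistry | 76         
Economics | 124.5      
Math      | 102        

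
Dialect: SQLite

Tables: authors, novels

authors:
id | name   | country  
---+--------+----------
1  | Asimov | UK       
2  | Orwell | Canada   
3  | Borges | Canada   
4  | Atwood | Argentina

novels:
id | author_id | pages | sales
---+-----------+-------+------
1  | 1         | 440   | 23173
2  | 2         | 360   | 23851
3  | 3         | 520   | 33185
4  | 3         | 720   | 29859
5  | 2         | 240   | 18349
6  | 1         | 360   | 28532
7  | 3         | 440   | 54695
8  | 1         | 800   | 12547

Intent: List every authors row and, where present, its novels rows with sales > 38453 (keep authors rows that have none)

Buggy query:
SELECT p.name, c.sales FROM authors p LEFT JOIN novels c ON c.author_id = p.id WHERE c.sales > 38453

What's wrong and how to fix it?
Bug: A WHERE condition on the right-hand table after LEFT JOIN drops unmatched parents

Fix: Put 'c.sales > 38453' in the JOIN's ON clause instead of WHERE

Corrected query:
SELECT p.name, c.sales FROM authors p LEFT JOIN novels c ON c.author_id = p.id AND c.sales > 38453

Result:
name   | sales
-------+------
Asimov | NULL 
Orwell | NULL 
Borges | 54695
Atwood | NULL 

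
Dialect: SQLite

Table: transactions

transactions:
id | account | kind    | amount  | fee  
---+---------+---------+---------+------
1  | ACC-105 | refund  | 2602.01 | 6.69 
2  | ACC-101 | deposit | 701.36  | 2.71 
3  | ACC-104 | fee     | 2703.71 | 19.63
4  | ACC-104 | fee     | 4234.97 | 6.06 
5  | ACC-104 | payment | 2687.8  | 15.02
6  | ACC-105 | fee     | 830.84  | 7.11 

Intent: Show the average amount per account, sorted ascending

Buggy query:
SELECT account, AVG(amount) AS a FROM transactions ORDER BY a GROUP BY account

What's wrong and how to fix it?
Bug: GROUP BY must precede ORDER BY

Fix: Move ORDER BY to the end, after GROUP BY

Corrected query:
SELECT account, AVG(amount) AS a FROM transactions GROUP BY account ORDER BY a

Result:
account | a          
--------+------------
ACC-101 | 701.36     
ACC-105 | 1716.425   
ACC-104 | 3208.826667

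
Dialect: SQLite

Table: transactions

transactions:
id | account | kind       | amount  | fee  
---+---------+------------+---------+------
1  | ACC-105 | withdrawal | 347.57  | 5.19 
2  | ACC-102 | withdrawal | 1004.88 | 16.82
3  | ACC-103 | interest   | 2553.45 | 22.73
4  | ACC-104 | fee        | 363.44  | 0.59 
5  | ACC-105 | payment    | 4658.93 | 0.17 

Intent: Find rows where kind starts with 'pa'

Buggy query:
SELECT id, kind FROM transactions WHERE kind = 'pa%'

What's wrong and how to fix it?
Bug: '=' compares the literal string including the % character; pattern matching needs LIKE

Fix: Use LIKE for wildcard pattern matching

Corrected query:
SELECT id, kind FROM transactions WHERE kind LIKE 'pa%'

Result:
id | kind   
---+--------
5  | payment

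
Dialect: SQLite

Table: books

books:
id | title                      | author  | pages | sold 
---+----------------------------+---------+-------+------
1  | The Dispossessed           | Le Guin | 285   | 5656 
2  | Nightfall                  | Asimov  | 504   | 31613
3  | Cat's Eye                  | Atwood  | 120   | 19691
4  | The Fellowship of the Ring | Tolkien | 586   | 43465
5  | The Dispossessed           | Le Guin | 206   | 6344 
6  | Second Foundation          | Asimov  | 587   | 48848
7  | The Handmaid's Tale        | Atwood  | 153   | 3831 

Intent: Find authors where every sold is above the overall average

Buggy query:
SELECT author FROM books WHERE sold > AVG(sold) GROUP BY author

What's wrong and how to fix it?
Bug: WHERE evaluates per row before aggregation, so AVG() is unavailable

Fix: Use a subquery for AVG and a HAVING MIN(...) filter so the condition holds for every row in the group

Corrected query:
SELECT author FROM books GROUP BY author HAVING MIN(sold) > (SELECT AVG(sold) FROM books)

Result:
author 
-------
Asimov 
Tolkien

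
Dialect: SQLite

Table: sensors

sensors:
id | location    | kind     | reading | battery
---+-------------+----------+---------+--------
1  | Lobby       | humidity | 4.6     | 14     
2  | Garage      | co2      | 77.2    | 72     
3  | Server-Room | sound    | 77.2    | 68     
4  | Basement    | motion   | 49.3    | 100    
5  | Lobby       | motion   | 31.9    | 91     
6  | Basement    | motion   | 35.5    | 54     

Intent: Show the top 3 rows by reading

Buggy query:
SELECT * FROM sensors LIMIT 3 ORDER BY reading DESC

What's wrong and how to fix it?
Bug: LIMIT must come after ORDER BY

Fix: Sort with ORDER BY, then apply LIMIT

Corrected query:
SELECT * FROM sensors ORDER BY reading DESC LIMIT 3

Result:
id | location    | kind   | reading | battery
---+-------------+--------+---------+--------
2  | Garage      | co2    | 77.2    | 72     
3  | Server-Room | sound  | 77.2    | 68     
4  | Basement    | motion | 49.3    | 100    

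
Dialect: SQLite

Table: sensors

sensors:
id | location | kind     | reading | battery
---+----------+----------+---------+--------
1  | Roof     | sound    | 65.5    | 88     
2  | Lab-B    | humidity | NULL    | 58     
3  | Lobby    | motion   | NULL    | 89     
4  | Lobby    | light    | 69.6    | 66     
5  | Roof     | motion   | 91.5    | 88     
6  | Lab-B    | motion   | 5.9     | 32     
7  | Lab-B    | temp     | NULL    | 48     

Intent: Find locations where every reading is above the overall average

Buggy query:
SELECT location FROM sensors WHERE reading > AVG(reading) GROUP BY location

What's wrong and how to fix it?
Bug: WHERE evaluates per row before aggregation, so AVG() is unavailable

Fix: Use a subquery for AVG and a HAVING MIN(...) filter so the condition holds for every row in the group

Corrected query:
SELECT location FROM sensors GROUP BY location HAVING MIN(reading) > (SELECT AVG(reading) FROM sensors)

Result:
location
--------
Lobby   
Roof    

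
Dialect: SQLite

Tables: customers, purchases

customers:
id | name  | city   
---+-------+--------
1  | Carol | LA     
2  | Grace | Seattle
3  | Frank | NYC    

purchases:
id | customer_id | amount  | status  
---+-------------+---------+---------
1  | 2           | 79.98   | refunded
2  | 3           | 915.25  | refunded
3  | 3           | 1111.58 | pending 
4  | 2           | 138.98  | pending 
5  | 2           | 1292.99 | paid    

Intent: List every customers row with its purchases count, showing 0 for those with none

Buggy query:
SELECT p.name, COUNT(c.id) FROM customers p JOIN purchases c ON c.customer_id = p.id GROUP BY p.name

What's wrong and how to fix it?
Bug: An inner join excludes parents with zero children

Fix: Switch to LEFT JOIN to retain unmatched parent rows

Corrected query:
SELECT p.name, COUNT(c.id) FROM customers p LEFT JOIN purchases c ON c.customer_id = p.id GROUP BY p.name

Result:
name  | COUNT(c.id)
------+------------
Carol | 0          
Frank | 2          
Grace | 3          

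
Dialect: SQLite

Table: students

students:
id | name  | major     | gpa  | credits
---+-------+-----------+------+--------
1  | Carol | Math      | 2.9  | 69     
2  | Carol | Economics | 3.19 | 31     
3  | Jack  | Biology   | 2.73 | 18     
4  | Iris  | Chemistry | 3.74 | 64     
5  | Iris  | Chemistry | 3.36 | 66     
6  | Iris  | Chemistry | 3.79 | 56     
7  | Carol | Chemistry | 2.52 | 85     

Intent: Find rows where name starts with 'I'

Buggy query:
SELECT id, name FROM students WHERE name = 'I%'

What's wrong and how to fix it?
Bug: '=' compares the literal string including the % character; pattern matching needs LIKE

Fix: Use LIKE for wildcard pattern matching

Corrected query:
SELECT id, name FROM students WHERE name LIKE 'I%'

Result:
id | name
---+-----
4  | Iris
5  | Iris
6  | Iris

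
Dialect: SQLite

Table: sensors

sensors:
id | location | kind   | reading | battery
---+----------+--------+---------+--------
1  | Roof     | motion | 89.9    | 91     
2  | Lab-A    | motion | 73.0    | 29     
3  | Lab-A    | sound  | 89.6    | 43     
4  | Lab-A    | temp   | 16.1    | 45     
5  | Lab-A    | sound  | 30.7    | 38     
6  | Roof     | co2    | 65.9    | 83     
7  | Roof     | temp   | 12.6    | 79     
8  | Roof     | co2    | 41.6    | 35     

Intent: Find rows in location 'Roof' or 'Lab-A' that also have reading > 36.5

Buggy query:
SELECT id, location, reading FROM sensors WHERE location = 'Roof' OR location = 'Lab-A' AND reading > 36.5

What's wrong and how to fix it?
Bug: AND binds tighter than OR, so this parses as location = 'Roof' OR (location = 'Lab-A' AND reading > 36.5)

Fix: Add parentheses around the OR so the AND applies to both alternatives

Corrected query:
SELECT id, location, reading FROM sensors WHERE (location = 'Roof' OR location = 'Lab-A') AND reading > 36.5

Result:
id | location | reading
---+----------+--------
1  | Roof     | 89.9   
2  | Lab-A    | 73     
3  | Lab-A    | 89.6   
6  | Roof     | 65.9   
8  | Roof     | 41.6   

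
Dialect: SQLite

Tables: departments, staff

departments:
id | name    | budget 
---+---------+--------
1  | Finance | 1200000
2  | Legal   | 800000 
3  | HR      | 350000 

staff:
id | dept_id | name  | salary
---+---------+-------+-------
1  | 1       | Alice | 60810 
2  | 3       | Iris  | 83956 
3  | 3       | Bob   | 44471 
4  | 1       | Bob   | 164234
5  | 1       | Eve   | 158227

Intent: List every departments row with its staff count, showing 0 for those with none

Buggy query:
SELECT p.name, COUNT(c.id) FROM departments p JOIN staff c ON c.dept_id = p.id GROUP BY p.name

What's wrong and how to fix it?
Bug: INNER JOIN drops departments rows that have no matching staff rows

Fix: Use LEFT JOIN so parents without children still appear (COUNT(c.id) gives 0)

Corrected query:
SELECT p.name, COUNT(c.id) FROM departments p LEFT JOIN staff c ON c.dept_id = p.id GROUP BY p.name

Result:
name    | COUNT(c.id)
--------+------------
Finance | 3          
HR      | 2          
Legal   | 0          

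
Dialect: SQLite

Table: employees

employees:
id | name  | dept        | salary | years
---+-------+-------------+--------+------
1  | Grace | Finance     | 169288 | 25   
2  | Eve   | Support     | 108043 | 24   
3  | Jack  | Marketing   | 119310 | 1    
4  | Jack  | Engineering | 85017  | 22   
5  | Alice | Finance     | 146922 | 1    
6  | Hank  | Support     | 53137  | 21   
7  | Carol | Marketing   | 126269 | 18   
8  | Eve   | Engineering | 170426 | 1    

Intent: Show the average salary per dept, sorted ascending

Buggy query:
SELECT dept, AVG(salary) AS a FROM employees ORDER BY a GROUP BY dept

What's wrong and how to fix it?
Bug: GROUP BY must precede ORDER BY

Fix: Move ORDER BY to the end, after GROUP BY

Corrected query:
SELECT dept, AVG(salary) AS a FROM employees GROUP BY dept ORDER BY a

Result:
dept        | a       
------------+---------
Support     | 80590   
Marketing   | 122789.5
Engineering | 127721.5
Finance     | 158105  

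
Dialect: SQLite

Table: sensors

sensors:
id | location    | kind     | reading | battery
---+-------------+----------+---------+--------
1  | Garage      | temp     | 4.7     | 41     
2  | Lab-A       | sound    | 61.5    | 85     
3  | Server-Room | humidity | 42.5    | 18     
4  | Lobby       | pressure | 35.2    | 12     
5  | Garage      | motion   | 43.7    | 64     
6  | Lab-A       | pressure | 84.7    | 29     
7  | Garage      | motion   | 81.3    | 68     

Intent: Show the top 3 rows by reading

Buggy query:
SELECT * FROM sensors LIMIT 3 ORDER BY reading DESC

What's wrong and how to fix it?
Bug: LIMIT must come after ORDER BY

Fix: Sort with ORDER BY, then apply LIMIT

Corrected query:
SELECT * FROM sensors ORDER BY reading DESC LIMIT 3

Result:
id | location | kind     | reading | battery
---+----------+----------+---------+--------
6  | Lab-A    | pressure | 84.7    | 29     
7  | Garage   | motion   | 81.3    | 68     
2  | Lab-A    | sound    | 61.5    | 85     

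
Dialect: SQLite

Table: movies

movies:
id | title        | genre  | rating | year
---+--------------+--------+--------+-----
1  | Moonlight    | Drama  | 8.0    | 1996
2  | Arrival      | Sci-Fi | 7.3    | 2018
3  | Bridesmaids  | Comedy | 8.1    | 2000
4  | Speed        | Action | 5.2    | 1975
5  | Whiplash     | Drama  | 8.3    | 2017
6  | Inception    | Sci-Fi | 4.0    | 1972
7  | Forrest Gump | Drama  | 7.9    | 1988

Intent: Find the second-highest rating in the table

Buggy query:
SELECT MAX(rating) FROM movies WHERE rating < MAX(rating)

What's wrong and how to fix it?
Bug: MAX(rating) on the right of the comparison is an aggregate-in-WHERE error

Fix: Put the inner MAX in a scalar subquery

Corrected query:
SELECT MAX(rating) FROM movies WHERE rating < (SELECT MAX(rating) FROM movies)

Result:
MAX(rating)
-----------
8.1        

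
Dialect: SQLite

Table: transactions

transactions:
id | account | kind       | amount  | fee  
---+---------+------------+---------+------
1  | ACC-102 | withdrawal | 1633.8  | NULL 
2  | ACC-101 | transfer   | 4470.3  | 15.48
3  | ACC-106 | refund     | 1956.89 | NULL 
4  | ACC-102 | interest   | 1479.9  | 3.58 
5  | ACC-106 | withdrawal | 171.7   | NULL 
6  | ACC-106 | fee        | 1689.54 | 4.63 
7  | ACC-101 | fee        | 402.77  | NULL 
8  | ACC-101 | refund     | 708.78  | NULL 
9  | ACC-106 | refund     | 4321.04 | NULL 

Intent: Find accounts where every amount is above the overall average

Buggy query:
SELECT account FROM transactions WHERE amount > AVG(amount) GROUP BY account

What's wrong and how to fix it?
Bug: AVG() is an aggregate; it can't sit directly in WHERE

Fix: Use a subquery for AVG and a HAVING MIN(...) filter so the condition holds for every row in the group

Corrected query:
SELECT account FROM transactions GROUP BY account HAVING MIN(amount) > (SELECT AVG(amount) FROM transactions)

Result:
(no rows)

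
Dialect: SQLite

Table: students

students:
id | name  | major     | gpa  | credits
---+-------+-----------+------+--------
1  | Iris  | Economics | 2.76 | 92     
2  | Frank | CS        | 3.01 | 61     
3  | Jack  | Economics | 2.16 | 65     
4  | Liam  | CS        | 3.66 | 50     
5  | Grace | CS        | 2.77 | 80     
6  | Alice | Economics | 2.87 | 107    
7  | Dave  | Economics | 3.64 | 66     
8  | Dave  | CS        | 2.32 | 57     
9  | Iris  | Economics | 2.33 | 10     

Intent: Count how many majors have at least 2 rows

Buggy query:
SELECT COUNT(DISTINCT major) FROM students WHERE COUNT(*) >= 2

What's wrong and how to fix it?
Bug: WHERE filters individual rows, not groups, so a group-level COUNT is invalid there

Fix: Use a subquery that GROUPs and filters with HAVING, then count its rows

Corrected query:
SELECT COUNT(*) FROM (SELECT major FROM students GROUP BY major HAVING COUNT(*) >= 2)

Result:
COUNT(*)
--------
2       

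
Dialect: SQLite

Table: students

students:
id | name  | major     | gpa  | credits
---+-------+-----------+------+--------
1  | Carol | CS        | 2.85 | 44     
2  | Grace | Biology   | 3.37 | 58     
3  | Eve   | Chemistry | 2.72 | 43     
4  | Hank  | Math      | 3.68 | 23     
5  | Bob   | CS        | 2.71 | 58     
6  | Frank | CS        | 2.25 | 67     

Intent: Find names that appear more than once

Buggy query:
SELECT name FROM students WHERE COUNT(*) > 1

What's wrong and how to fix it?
Bug: WHERE can't reference COUNT(*); aggregates are computed after WHERE

Fix: Group first, then use HAVING for the count condition

Corrected query:
SELECT name FROM students GROUP BY name HAVING COUNT(*) > 1

Result:
(no rows)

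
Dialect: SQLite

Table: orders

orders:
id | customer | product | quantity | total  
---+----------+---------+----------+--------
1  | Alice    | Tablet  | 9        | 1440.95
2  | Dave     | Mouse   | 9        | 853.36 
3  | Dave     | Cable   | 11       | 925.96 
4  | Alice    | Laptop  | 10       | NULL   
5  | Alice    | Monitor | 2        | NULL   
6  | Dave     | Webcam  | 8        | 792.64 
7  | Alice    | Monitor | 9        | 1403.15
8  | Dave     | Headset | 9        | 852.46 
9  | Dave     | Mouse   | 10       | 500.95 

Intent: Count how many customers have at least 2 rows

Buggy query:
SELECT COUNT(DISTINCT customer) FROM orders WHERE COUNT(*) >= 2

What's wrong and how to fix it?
Bug: WHERE filters individual rows, not groups, so a group-level COUNT is invalid there

Fix: Group first with HAVING COUNT(*) >= 2, then COUNT the resulting groups

Corrected query:
SELECT COUNT(*) FROM (SELECT customer FROM orders GROUP BY customer HAVING COUNT(*) >= 2)

Result:
COUNT(*)
--------
2       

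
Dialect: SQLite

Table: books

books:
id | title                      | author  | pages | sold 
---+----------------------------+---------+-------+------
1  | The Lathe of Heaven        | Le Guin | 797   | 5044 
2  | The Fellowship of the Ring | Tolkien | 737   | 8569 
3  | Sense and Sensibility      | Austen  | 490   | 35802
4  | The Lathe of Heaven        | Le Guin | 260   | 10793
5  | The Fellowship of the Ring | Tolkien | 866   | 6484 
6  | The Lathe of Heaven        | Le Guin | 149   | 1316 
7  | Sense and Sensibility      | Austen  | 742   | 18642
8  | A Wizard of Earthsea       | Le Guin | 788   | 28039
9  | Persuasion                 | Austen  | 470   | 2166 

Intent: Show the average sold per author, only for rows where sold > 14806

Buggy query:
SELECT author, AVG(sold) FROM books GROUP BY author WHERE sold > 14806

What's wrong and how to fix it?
Bug: WHERE cannot follow GROUP BY

Fix: Place WHERE between FROM and GROUP BY

Corrected query:
SELECT author, AVG(sold) FROM books WHERE sold > 14806 GROUP BY author

Result:
author  | AVG(sold)
--------+----------
Austen  | 27222    
Le Guin | 28039    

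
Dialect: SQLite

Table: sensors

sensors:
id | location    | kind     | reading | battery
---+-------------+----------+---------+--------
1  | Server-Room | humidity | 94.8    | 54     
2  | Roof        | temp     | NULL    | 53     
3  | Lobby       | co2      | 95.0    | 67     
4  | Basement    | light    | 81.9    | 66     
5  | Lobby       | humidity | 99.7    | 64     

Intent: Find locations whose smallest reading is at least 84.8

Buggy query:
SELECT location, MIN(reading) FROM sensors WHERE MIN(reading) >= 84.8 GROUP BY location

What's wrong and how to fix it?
Bug: Aggregates like MIN are computed per group after WHERE runs

Fix: Use HAVING for the per-group MIN condition

Corrected query:
SELECT location, MIN(reading) FROM sensors GROUP BY location HAVING MIN(reading) >= 84.8

Result:
location    | MIN(reading)
------------+-------------
Lobby       | 95          
Server-Room | 94.8        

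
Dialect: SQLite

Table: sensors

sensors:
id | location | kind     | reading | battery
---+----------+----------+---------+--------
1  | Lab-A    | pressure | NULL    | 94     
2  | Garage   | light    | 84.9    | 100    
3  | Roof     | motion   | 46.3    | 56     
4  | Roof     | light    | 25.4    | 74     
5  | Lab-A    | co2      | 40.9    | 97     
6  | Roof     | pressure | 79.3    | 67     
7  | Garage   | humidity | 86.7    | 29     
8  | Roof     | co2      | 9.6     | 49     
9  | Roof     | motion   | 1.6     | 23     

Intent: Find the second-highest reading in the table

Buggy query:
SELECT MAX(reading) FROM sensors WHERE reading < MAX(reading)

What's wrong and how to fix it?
Bug: The inner MAX is an aggregate inside WHERE, which is not allowed

Fix: Compute the overall MAX in a subquery, then take MAX of rows below it

Corrected query:
SELECT MAX(reading) FROM sensors WHERE reading < (SELECT MAX(reading) FROM sensors)

Result:
MAX(reading)
------------
84.9        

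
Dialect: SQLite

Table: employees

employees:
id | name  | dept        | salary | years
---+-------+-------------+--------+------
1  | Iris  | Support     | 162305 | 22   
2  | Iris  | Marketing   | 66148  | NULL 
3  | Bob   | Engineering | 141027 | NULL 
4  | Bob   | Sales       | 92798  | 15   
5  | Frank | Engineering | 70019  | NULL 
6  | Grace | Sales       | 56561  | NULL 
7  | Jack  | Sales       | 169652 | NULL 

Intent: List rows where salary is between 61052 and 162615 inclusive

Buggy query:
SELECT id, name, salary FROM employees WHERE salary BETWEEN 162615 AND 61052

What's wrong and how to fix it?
Bug: BETWEEN expects the lower bound first; with 162615 AND 61052 the range is empty

Fix: Swap the bounds so the smaller value comes first

Corrected query:
SELECT id, name, salary FROM employees WHERE salary BETWEEN 61052 AND 162615

Result:
id | name  | salary
---+-------+-------
1  | Iris  | 162305
2  | Iris  | 66148 
3  | Bob   | 141027
4  | Bob   | 92798 
5  | Frank | 70019 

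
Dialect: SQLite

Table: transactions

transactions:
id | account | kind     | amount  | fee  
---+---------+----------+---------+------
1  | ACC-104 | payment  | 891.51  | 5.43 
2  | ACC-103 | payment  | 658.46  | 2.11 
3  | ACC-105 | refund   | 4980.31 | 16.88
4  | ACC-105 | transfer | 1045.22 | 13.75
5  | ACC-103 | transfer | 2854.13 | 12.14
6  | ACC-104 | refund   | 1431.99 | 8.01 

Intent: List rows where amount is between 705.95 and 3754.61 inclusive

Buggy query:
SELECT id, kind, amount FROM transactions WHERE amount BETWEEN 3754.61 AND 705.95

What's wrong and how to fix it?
Bug: BETWEEN expects the lower bound first; with 3754.61 AND 705.95 the range is empty

Fix: Swap the bounds so the smaller value comes first

Corrected query:
SELECT id, kind, amount FROM transactions WHERE amount BETWEEN 705.95 AND 3754.61

Result:
id | kind     | amount 
---+----------+--------
1  | payment  | 891.51 
4  | transfer | 1045.22
5  | transfer | 2854.13
6  | refund   | 1431.99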